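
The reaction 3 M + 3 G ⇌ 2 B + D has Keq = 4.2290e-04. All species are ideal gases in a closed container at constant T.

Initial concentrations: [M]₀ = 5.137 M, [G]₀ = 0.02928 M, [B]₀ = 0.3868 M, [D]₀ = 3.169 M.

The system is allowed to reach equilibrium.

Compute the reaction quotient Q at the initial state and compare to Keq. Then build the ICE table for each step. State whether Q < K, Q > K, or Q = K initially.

Q₀ = 139.3; Q > K (proceeds reverse)

Q₀ = 139.3 vs Keq = 4.2290e-04 ⇒ Q>K, reverse
Step 1:
                  M         G         B         D
  Initial     5.137   0.02928    0.3868     3.169
  Change      0.491     0.491   -0.3274   -0.1637
  Equil       5.628    0.5203   0.05944     3.005
  solve Keq expr → x = -0.1637; check Q = 4.2290e-04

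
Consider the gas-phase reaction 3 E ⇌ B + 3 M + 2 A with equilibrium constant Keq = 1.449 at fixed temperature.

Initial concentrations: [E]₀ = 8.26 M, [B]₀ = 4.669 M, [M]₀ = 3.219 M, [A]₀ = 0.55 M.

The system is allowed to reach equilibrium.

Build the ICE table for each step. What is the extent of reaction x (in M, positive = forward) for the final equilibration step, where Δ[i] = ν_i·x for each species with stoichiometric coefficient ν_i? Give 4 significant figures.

x = 0.3329 M

Q₀ = 0.08359 vs Keq = 1.449 ⇒ Q<K, forward
Step 1:
                  E         B         M         A
  init         8.26     4.669     3.219      0.55
  Δ         -0.9987    0.3329    0.9987    0.6658
  eq          7.261     5.002     4.218     1.216
  solve Keq expr → x = 0.3329; check Q = 1.449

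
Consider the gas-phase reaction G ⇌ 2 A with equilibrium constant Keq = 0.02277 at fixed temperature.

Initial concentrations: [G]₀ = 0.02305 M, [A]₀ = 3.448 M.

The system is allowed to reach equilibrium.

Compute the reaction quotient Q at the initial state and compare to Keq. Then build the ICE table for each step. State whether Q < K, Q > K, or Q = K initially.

Q₀ = 515.8; Q > K (proceeds reverse)

Q₀ = 515.8 vs Keq = 0.02277 ⇒ Q>K, reverse
Step 1:
                   G          A
  init       0.02305      3.448
  Δ            1.627     -3.254
  eq            1.65     0.1938
  solve Keq expr → x = -1.627; check Q = 0.02277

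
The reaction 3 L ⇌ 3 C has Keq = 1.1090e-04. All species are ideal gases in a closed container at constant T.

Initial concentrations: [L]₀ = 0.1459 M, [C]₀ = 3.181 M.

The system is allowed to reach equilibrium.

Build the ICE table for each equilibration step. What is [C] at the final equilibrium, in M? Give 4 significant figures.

[C]_eq = 0.1525 M

Q₀ = 1.0364e+04 vs Keq = 1.1090e-04 ⇒ Q>K, reverse
Step 1:
                    L           C
  init         0.1459       3.181
  Δ             3.028      -3.028
  eq            3.174      0.1525
  solve Keq expr → x = -1.009; check Q = 1.1090e-04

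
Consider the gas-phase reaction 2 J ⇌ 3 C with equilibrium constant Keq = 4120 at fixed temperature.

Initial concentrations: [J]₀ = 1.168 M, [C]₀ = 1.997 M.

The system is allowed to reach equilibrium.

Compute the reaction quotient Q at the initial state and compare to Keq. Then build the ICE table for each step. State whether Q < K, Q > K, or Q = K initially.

Q₀ = 5.838 vs Keq = 4120 ⇒ Q<K, forward
Step 1:
                  J         C
  init        1.168     1.997
  Δ          -1.062     1.593
  eq          0.106      3.59
  solve Keq expr → x = 0.531; check Q = 4120

Q₀ = 5.838; Q < K (proceeds forward)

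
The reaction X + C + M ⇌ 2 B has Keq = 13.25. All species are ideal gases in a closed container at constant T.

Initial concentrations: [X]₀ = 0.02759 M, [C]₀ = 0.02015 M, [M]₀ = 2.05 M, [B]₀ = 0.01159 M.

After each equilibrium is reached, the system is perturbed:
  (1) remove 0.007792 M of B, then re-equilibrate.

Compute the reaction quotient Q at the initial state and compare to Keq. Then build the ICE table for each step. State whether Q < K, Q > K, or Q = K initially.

Q₀ = 0.1179; Q < K (proceeds forward)

Q₀ = 0.1179 vs Keq = 13.25 ⇒ Q<K, forward
Step 1:
                  X         C         M         B
  init      0.02759   0.02015      2.05   0.01159
  Δ        -0.01503  -0.01503  -0.01503   0.03006
  eq        0.01256  0.005121     2.035   0.04165
  solve Keq expr → x = 0.01503; check Q = 13.25
Then remove 0.007792 M of B.
Step 2:
                  X         C         M         B
  init      0.01256  0.005121     2.035   0.03386
  Δ       -9.9727e-04 -9.9727e-04 -9.9727e-04  0.001995
  eq        0.01156  0.004124     2.034   0.03585
  solve Keq expr → x = 9.9727e-04; check Q = 13.25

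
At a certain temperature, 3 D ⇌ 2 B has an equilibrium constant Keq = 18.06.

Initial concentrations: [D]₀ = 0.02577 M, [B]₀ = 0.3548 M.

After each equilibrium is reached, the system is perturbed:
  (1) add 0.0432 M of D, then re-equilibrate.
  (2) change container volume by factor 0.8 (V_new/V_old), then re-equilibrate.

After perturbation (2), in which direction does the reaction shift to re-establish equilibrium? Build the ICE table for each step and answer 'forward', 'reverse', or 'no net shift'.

Q₀ = 7356 vs Keq = 18.06 ⇒ Q>K, reverse
Step 1:
                  D         B
  init      0.02577    0.3548
  Δ          0.1322   -0.0881
  eq         0.1579    0.2667
  solve Keq expr → x = -0.04405; check Q = 18.06
Then add 0.0432 M of D.
Step 2:
                  D         B
  init       0.2011    0.2667
  Δ         -0.0343   0.02287
  eq         0.1668    0.2896
  solve Keq expr → x = 0.01143; check Q = 18.06
Then change container volume by factor 0.8 (V_new/V_old).
Step 3:
                  D         B
  init       0.2085     0.362
  Δ        -0.01209  0.008057
  eq         0.1964      0.37
  solve Keq expr → x = 0.004029; check Q = 18.06

Direction: forward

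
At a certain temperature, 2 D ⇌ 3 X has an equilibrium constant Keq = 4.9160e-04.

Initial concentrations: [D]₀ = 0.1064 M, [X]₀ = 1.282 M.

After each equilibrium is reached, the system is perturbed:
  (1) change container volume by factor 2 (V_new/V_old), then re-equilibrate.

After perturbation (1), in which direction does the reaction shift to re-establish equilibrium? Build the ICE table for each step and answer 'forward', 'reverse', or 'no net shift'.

Direction: forward

Q₀ = 186.1 vs Keq = 4.9160e-04 ⇒ Q>K, reverse
Step 1:
                    D           X
  Initial      0.1064       1.282
  Change       0.8052      -1.208
  Equil        0.9116      0.0742
  solve Keq expr → x = -0.4026; check Q = 4.9160e-04
Then change container volume by factor 2 (V_new/V_old).
Step 2:
                    D           X
  Initial      0.4558      0.0371
  Change    -0.006148    0.009222
  Equil        0.4497     0.04632
  solve Keq expr → x = 0.003074; check Q = 4.9160e-04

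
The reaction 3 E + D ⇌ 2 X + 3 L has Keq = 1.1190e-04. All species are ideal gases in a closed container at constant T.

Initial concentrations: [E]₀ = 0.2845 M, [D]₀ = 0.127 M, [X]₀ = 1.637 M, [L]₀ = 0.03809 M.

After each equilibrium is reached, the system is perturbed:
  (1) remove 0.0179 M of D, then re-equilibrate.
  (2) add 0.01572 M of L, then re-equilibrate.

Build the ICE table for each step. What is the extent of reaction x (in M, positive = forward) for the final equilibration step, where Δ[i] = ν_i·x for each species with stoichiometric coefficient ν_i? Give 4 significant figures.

x = -0.005117 M

Q₀ = 0.05064 vs Keq = 1.1190e-04 ⇒ Q>K, reverse
Step 1:
                    E           D           X           L
  init         0.2845       0.127       1.637     0.03809
  Δ           0.03236     0.01079    -0.02157    -0.03236
  eq           0.3169      0.1378       1.615    0.005728
  solve Keq expr → x = -0.01079; check Q = 1.1190e-04
Then remove 0.0179 M of D.
Step 2:
                    E           D           X           L
  init         0.3169      0.1199       1.615    0.005728
  Δ        2.5360e-04  8.4534e-05 -1.6907e-04 -2.5360e-04
  eq           0.3171        0.12       1.615    0.005475
  solve Keq expr → x = -8.4534e-05; check Q = 1.1190e-04
Then add 0.01572 M of L.
Step 3:
                    E           D           X           L
  init         0.3171        0.12       1.615     0.02119
  Δ           0.01535    0.005117    -0.01023    -0.01535
  eq           0.3325      0.1251       1.605    0.005845
  solve Keq expr → x = -0.005117; check Q = 1.1190e-04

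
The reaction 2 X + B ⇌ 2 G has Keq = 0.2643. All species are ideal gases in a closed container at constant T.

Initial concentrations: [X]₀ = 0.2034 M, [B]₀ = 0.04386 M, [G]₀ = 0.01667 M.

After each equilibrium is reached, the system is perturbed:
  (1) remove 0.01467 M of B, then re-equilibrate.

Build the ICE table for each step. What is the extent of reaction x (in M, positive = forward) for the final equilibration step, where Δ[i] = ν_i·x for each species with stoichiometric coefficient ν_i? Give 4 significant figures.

x = -0.001642 M

Q₀ = 0.1531 vs Keq = 0.2643 ⇒ Q<K, forward
Step 1:
                   X          B          G
  Initial     0.2034    0.04386    0.01667
  Change   -0.004247  -0.002123   0.004247
  Equil       0.1992    0.04174    0.02092
  solve Keq expr → x = 0.002123; check Q = 0.2643
Then remove 0.01467 M of B.
Step 2:
                   X          B          G
  Initial     0.1992    0.02707    0.02092
  Change    0.003283   0.001642  -0.003283
  Equil       0.2024    0.02871    0.01763
  solve Keq expr → x = -0.001642; check Q = 0.2643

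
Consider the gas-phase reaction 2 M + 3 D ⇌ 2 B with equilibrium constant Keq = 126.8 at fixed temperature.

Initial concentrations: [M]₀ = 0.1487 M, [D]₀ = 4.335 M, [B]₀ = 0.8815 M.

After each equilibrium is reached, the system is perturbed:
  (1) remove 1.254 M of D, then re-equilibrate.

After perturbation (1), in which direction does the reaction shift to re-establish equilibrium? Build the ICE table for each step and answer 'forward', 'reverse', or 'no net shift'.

Direction: reverse

Q₀ = 0.4314 vs Keq = 126.8 ⇒ Q<K, forward
Step 1:
                   M          D          B
  init        0.1487      4.335     0.8815
  Δ          -0.1379    -0.2069     0.1379
  eq         0.01079      4.128      1.019
  solve Keq expr → x = 0.06895; check Q = 126.8
Then remove 1.254 M of D.
Step 2:
                   M          D          B
  init       0.01079      2.874      1.019
  Δ          0.00754    0.01131   -0.00754
  eq         0.01833      2.885      1.012
  solve Keq expr → x = -0.00377; check Q = 126.8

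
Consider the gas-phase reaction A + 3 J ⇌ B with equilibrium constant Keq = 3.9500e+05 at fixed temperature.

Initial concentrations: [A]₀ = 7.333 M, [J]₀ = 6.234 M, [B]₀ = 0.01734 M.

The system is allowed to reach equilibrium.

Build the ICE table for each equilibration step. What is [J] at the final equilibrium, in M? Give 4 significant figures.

[J]_eq = 0.01002 M

Q₀ = 9.7604e-06 vs Keq = 3.9500e+05 ⇒ Q<K, forward
Step 1:
                    A           J           B
  init          7.333       6.234     0.01734
  Δ            -2.075      -6.224       2.075
  eq            5.258     0.01002       2.092
  solve Keq expr → x = 2.075; check Q = 3.9500e+05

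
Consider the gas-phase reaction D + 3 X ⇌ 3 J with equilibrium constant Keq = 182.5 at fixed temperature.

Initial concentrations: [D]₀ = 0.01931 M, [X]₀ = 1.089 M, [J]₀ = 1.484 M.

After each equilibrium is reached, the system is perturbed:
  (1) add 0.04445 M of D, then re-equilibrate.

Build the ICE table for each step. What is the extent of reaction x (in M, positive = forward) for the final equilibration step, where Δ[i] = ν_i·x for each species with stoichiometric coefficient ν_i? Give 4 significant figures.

x = 0.03469 M

Q₀ = 131 vs Keq = 182.5 ⇒ Q<K, forward
Step 1:
                  D         X         J
  Initial   0.01931     1.089     1.484
  Change  -0.004515  -0.01355   0.01355
  Equil     0.01479     1.075     1.498
  solve Keq expr → x = 0.004515; check Q = 182.5
Then add 0.04445 M of D.
Step 2:
                  D         X         J
  Initial   0.05924     1.075     1.498
  Change   -0.03469   -0.1041    0.1041
  Equil     0.02456    0.9714     1.602
  solve Keq expr → x = 0.03469; check Q = 182.5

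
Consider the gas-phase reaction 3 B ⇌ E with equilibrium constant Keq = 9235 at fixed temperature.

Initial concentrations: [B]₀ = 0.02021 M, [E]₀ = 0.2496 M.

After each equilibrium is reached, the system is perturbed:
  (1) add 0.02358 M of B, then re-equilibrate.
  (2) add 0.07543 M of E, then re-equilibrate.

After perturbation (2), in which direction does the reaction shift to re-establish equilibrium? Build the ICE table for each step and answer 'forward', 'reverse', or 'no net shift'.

Q₀ = 3.0237e+04 vs Keq = 9235 ⇒ Q>K, reverse
Step 1:
                    B           E
  init        0.02021      0.2496
  Δ           0.00967   -0.003223
  eq          0.02988      0.2464
  solve Keq expr → x = -0.003223; check Q = 9235
Then add 0.02358 M of B.
Step 2:
                    B           E
  init        0.05346      0.2464
  Δ          -0.02327    0.007757
  eq          0.03019      0.2541
  solve Keq expr → x = 0.007757; check Q = 9235
Then add 0.07543 M of E.
Step 3:
                    B           E
  init        0.03019      0.3296
  Δ          0.002702 -9.0075e-04
  eq          0.03289      0.3287
  solve Keq expr → x = -9.0075e-04; check Q = 9235

Direction: reverse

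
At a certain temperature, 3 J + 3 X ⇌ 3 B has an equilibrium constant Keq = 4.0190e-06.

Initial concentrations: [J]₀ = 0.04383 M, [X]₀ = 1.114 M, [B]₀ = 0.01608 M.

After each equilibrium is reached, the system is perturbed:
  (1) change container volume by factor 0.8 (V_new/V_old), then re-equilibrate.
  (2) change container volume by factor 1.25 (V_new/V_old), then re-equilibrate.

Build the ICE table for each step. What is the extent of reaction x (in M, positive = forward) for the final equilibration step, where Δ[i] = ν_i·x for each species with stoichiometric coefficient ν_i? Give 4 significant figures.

x = -8.6007e-05 M

Q₀ = 0.03572 vs Keq = 4.0190e-06 ⇒ Q>K, reverse
Step 1:
                  J         X         B
  Initial   0.04383     1.114   0.01608
  Change    0.01502   0.01502  -0.01502
  Equil     0.05885     1.129  0.001056
  solve Keq expr → x = -0.005008; check Q = 4.0190e-06
Then change container volume by factor 0.8 (V_new/V_old).
Step 2:
                  J         X         B
  Initial   0.07357     1.411  0.001321
  Change  -3.2253e-04 -3.2253e-04 3.2253e-04
  Equil     0.07324     1.411  0.001643
  solve Keq expr → x = 1.0751e-04; check Q = 4.0190e-06
Then change container volume by factor 1.25 (V_new/V_old).
Step 3:
                  J         X         B
  Initial    0.0586     1.129  0.001314
  Change  2.5802e-04 2.5802e-04 -2.5802e-04
  Equil     0.05885     1.129  0.001056
  solve Keq expr → x = -8.6007e-05; check Q = 4.0190e-06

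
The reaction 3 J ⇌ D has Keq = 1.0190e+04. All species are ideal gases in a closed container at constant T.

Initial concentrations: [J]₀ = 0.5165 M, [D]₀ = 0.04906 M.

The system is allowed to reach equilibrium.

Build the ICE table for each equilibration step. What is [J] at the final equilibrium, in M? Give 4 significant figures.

Q₀ = 0.3561 vs Keq = 1.0190e+04 ⇒ Q<K, forward
Step 1:
                  J         D
  I          0.5165   0.04906
  C          -0.489     0.163
  E         0.02751    0.2121
  solve Keq expr → x = 0.163; check Q = 1.0190e+04

[J]_eq = 0.02751 M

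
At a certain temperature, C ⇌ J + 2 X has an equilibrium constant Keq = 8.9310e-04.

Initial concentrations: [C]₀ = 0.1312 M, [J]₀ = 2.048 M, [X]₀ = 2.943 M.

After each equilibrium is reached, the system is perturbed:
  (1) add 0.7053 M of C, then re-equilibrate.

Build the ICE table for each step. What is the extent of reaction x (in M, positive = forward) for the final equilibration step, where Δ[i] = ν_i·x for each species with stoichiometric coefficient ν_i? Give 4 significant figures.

x = 0.004768 M

Q₀ = 135.2 vs Keq = 8.9310e-04 ⇒ Q>K, reverse
Step 1:
                    C           J           X
  I            0.1312       2.048       2.943
  C             1.447      -1.447      -2.895
  E             1.578      0.6007     0.04844
  solve Keq expr → x = -1.447; check Q = 8.9310e-04
Then add 0.7053 M of C.
Step 2:
                    C           J           X
  I             2.284      0.6007     0.04844
  C         -0.004768    0.004768    0.009536
  E             2.279      0.6055     0.05798
  solve Keq expr → x = 0.004768; check Q = 8.9310e-04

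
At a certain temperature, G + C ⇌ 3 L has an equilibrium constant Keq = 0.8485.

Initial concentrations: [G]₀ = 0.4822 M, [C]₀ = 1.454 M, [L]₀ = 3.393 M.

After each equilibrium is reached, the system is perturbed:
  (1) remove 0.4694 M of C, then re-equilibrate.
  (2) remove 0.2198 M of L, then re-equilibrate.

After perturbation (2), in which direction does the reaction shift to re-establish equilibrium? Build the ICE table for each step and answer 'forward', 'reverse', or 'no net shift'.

Direction: forward

Q₀ = 55.71 vs Keq = 0.8485 ⇒ Q>K, reverse
Step 1:
                    G           C           L
  init         0.4822       1.454       3.393
  Δ            0.7001      0.7001        -2.1
  eq            1.182       2.154       1.293
  solve Keq expr → x = -0.7001; check Q = 0.8485
Then remove 0.4694 M of C.
Step 2:
                    G           C           L
  init          1.182       1.685       1.293
  Δ           0.02849     0.02849    -0.08548
  eq            1.211       1.713       1.207
  solve Keq expr → x = -0.02849; check Q = 0.8485
Then remove 0.2198 M of L.
Step 3:
                    G           C           L
  init          1.211       1.713      0.9876
  Δ          -0.06154    -0.06154      0.1846
  eq            1.149       1.652       1.172
  solve Keq expr → x = 0.06154; check Q = 0.8485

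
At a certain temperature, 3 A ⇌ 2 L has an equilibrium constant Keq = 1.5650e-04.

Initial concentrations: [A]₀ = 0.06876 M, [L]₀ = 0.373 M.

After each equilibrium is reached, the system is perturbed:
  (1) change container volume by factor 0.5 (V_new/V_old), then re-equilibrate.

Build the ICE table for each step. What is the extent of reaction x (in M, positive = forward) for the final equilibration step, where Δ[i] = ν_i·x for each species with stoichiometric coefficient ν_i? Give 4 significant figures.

Q₀ = 428 vs Keq = 1.5650e-04 ⇒ Q>K, reverse
Step 1:
                   A          L
  I          0.06876      0.373
  C           0.5504    -0.3669
  E           0.6191   0.006094
  solve Keq expr → x = -0.1835; check Q = 1.5650e-04
Then change container volume by factor 0.5 (V_new/V_old).
Step 2:
                   A          L
  I            1.238    0.01219
  C        -0.007343   0.004896
  E            1.231    0.01708
  solve Keq expr → x = 0.002448; check Q = 1.5650e-04

x = 0.002448 M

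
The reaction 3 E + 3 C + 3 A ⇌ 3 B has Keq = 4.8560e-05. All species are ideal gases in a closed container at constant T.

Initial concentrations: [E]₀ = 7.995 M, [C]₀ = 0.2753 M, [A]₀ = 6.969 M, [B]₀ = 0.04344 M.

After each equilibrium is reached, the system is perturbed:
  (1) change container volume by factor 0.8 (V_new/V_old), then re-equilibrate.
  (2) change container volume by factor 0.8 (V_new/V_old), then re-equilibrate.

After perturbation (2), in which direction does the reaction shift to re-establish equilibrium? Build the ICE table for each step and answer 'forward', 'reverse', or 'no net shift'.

Q₀ = 2.2713e-08 vs Keq = 4.8560e-05 ⇒ Q<K, forward
Step 1:
                   E          C          A          B
  init         7.995     0.2753      6.969    0.04344
  Δ           -0.167     -0.167     -0.167      0.167
  eq           7.828     0.1083      6.802     0.2104
  solve Keq expr → x = 0.05566; check Q = 4.8560e-05
Then change container volume by factor 0.8 (V_new/V_old).
Step 2:
                   E          C          A          B
  init         9.785     0.1354      8.503      0.263
  Δ         -0.03607   -0.03607   -0.03607    0.03607
  eq           9.749    0.09933      8.466     0.2991
  solve Keq expr → x = 0.01202; check Q = 4.8560e-05
Then change container volume by factor 0.8 (V_new/V_old).
Step 3:
                   E          C          A          B
  init         12.19     0.1242      10.58     0.3739
  Δ          -0.0364    -0.0364    -0.0364     0.0364
  eq           12.15    0.08776      10.55     0.4103
  solve Keq expr → x = 0.01213; check Q = 4.8560e-05

Direction: forward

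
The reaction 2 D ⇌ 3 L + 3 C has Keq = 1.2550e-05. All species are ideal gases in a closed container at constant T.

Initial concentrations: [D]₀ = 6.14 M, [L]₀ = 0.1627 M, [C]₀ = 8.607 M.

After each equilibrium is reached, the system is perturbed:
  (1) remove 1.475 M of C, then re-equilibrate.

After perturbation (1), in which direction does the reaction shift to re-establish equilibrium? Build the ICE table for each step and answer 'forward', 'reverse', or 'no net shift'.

Q₀ = 0.07284 vs Keq = 1.2550e-05 ⇒ Q>K, reverse
Step 1:
                   D          L          C
  init          6.14     0.1627      8.607
  Δ           0.1023    -0.1534    -0.1534
  eq           6.242    0.00932      8.454
  solve Keq expr → x = -0.05113; check Q = 1.2550e-05
Then remove 1.475 M of C.
Step 2:
                   D          L          C
  init         6.242    0.00932      6.979
  Δ         -0.00131   0.001965   0.001965
  eq           6.241    0.01128      6.981
  solve Keq expr → x = 6.5501e-04; check Q = 1.2550e-05

Direction: forward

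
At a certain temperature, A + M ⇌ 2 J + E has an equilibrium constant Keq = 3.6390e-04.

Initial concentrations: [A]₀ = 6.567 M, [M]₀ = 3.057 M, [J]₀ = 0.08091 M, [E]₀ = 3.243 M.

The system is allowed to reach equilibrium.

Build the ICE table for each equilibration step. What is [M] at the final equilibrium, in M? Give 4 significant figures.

Q₀ = 0.001058 vs Keq = 3.6390e-04 ⇒ Q>K, reverse
Step 1:
                    A           M           J           E
  Initial       6.567       3.057     0.08091       3.243
  Change      0.01657     0.01657    -0.03314    -0.01657
  Equil         6.584       3.074     0.04777       3.226
  solve Keq expr → x = -0.01657; check Q = 3.6390e-04

[M]_eq = 3.074 M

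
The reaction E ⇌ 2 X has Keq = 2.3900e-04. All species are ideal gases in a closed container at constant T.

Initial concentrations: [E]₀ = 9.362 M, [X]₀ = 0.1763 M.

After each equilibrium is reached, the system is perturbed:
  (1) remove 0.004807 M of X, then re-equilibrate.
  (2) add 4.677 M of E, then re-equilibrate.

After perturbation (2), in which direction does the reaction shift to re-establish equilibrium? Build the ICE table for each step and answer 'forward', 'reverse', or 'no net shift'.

Direction: forward

Q₀ = 0.00332 vs Keq = 2.3900e-04 ⇒ Q>K, reverse
Step 1:
                  E         X
  I           9.362    0.1763
  C         0.06442   -0.1288
  E           9.426   0.04746
  solve Keq expr → x = -0.06442; check Q = 2.3900e-04
Then remove 0.004807 M of X.
Step 2:
                  E         X
  I           9.426   0.04266
  C         -0.0024  0.004801
  E           9.424   0.04746
  solve Keq expr → x = 0.0024; check Q = 2.3900e-04
Then add 4.677 M of E.
Step 3:
                  E         X
  I            14.1   0.04746
  C       -0.005292   0.01058
  E            14.1   0.05804
  solve Keq expr → x = 0.005292; check Q = 2.3900e-04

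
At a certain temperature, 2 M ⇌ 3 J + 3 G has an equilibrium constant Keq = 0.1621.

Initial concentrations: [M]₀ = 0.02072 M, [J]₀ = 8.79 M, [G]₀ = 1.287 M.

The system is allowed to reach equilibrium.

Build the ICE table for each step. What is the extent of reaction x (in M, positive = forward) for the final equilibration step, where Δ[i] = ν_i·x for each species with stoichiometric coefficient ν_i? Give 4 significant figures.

Q₀ = 3.3723e+06 vs Keq = 0.1621 ⇒ Q>K, reverse
Step 1:
                   M          J          G
  init       0.02072       8.79      1.287
  Δ           0.8154     -1.223     -1.223
  eq          0.8361      7.567    0.06395
  solve Keq expr → x = -0.4077; check Q = 0.1621

x = -0.4077 M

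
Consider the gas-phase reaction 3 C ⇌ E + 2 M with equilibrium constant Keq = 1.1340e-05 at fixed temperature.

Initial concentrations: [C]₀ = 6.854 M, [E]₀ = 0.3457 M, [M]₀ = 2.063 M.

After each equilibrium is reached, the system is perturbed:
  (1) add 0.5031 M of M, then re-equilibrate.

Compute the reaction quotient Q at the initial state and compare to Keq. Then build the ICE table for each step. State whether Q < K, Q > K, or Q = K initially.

Q₀ = 0.004569; Q > K (proceeds reverse)

Q₀ = 0.004569 vs Keq = 1.1340e-05 ⇒ Q>K, reverse
Step 1:
                  C         E         M
  I           6.854    0.3457     2.063
  C           1.028   -0.3428   -0.6855
  E           7.882  0.002927     1.377
  solve Keq expr → x = -0.3428; check Q = 1.1340e-05
Then add 0.5031 M of M.
Step 2:
                  C         E         M
  I           7.882  0.002927     1.881
  C        0.004049  -0.00135 -0.002699
  E           7.886  0.001577     1.878
  solve Keq expr → x = -0.00135; check Q = 1.1340e-05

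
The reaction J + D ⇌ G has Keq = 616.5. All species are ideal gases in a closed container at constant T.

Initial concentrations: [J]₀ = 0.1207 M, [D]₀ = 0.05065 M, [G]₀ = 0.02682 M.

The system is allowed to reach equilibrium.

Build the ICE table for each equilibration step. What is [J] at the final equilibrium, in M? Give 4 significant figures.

[J]_eq = 0.07176 M

Q₀ = 4.387 vs Keq = 616.5 ⇒ Q<K, forward
Step 1:
                   J          D          G
  init        0.1207    0.05065    0.02682
  Δ         -0.04894   -0.04894    0.04894
  eq         0.07176   0.001712    0.07576
  solve Keq expr → x = 0.04894; check Q = 616.5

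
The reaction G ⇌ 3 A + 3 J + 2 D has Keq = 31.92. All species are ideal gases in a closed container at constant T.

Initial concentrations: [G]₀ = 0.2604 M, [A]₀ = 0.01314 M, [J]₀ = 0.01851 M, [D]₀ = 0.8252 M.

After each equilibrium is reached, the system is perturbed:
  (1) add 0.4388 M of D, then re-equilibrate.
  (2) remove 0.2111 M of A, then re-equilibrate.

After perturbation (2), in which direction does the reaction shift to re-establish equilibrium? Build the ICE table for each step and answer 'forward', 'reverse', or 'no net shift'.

Direction: forward

Q₀ = 3.7626e-11 vs Keq = 31.92 ⇒ Q<K, forward
Step 1:
                   G          A          J          D
  Initial     0.2604    0.01314    0.01851     0.8252
  Change     -0.2495     0.7484     0.7484     0.4989
  Equil      0.01094     0.7615     0.7669      1.324
  solve Keq expr → x = 0.2495; check Q = 31.92
Then add 0.4388 M of D.
Step 2:
                   G          A          J          D
  Initial    0.01094     0.7615     0.7669      1.763
  Change     0.00575   -0.01725   -0.01725    -0.0115
  Equil      0.01669     0.7443     0.7496      1.751
  solve Keq expr → x = -0.00575; check Q = 31.92
Then remove 0.2111 M of A.
Step 3:
                   G          A          J          D
  Initial    0.01669     0.5332     0.7496      1.751
  Change   -0.008689    0.02607    0.02607    0.01738
  Equil     0.008001     0.5592     0.7757      1.769
  solve Keq expr → x = 0.008689; check Q = 31.92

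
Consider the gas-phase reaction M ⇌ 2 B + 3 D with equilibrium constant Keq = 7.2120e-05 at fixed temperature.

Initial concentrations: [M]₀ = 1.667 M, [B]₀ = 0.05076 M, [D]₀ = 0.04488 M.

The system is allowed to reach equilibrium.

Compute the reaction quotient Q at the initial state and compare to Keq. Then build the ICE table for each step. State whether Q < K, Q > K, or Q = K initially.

Q₀ = 1.3972e-07; Q < K (proceeds forward)

Q₀ = 1.3972e-07 vs Keq = 7.2120e-05 ⇒ Q<K, forward
Step 1:
                    M           B           D
  init          1.667     0.05076     0.04488
  Δ          -0.04518     0.09036      0.1355
  eq            1.622      0.1411      0.1804
  solve Keq expr → x = 0.04518; check Q = 7.2120e-05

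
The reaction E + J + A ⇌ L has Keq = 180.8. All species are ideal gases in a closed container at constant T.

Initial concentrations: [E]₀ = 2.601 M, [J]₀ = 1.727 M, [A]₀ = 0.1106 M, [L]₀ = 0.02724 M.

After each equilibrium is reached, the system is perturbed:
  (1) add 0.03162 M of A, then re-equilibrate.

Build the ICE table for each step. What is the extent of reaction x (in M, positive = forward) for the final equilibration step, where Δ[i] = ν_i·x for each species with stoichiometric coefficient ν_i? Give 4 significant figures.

x = 0.03157 M

Q₀ = 0.05483 vs Keq = 180.8 ⇒ Q<K, forward
Step 1:
                   E          J          A          L
  Initial      2.601      1.727     0.1106    0.02724
  Change     -0.1104    -0.1104    -0.1104     0.1104
  Equil        2.491      1.617 1.8909e-04     0.1377
  solve Keq expr → x = 0.1104; check Q = 180.8
Then add 0.03162 M of A.
Step 2:
                   E          J          A          L
  Initial      2.491      1.617    0.03181     0.1377
  Change    -0.03157   -0.03157   -0.03157    0.03157
  Equil        2.459      1.585 2.4014e-04     0.1692
  solve Keq expr → x = 0.03157; check Q = 180.8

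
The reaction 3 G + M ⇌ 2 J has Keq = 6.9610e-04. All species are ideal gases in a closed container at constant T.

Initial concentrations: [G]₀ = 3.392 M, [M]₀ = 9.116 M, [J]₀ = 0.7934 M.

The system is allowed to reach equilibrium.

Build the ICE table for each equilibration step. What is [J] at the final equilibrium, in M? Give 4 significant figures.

Q₀ = 0.001769 vs Keq = 6.9610e-04 ⇒ Q>K, reverse
Step 1:
                  G         M         J
  init        3.392     9.116    0.7934
  Δ          0.3277    0.1092   -0.2185
  eq           3.72     9.225    0.5749
  solve Keq expr → x = -0.1092; check Q = 6.9610e-04

[J]_eq = 0.5749 M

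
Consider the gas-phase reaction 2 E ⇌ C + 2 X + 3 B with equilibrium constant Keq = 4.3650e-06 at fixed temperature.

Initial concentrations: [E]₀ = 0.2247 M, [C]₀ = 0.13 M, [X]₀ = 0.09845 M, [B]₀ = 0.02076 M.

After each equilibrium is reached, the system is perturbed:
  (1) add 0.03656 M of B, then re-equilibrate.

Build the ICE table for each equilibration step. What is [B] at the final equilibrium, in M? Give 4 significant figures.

Q₀ = 2.2328e-07 vs Keq = 4.3650e-06 ⇒ Q<K, forward
Step 1:
                   E          C          X          B
  Initial     0.2247       0.13    0.09845    0.02076
  Change    -0.01723   0.008617    0.01723    0.02585
  Equil       0.2075     0.1386     0.1157    0.04661
  solve Keq expr → x = 0.008617; check Q = 4.3650e-06
Then add 0.03656 M of B.
Step 2:
                   E          C          X          B
  Initial     0.2075     0.1386     0.1157    0.08317
  Change     0.01789  -0.008947   -0.01789   -0.02684
  Equil       0.2254     0.1297    0.09779    0.05633
  solve Keq expr → x = -0.008947; check Q = 4.3650e-06

[B]_eq = 0.05633 M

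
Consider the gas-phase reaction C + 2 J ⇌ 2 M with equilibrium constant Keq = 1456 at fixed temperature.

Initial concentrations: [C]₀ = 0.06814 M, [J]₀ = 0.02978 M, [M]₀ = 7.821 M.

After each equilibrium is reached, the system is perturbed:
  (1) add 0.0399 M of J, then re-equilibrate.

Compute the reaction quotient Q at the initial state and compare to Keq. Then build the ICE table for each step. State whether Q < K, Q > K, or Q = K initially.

Q₀ = 1.0122e+06 vs Keq = 1456 ⇒ Q>K, reverse
Step 1:
                   C          J          M
  init       0.06814    0.02978      7.821
  Δ           0.1809     0.3619    -0.3619
  eq          0.2491     0.3917      7.459
  solve Keq expr → x = -0.1809; check Q = 1456
Then add 0.0399 M of J.
Step 2:
                   C          J          M
  init        0.2491     0.4316      7.459
  Δ         -0.01363   -0.02725    0.02725
  eq          0.2355     0.4043      7.486
  solve Keq expr → x = 0.01363; check Q = 1456

Q₀ = 1.0122e+06; Q > K (proceeds reverse)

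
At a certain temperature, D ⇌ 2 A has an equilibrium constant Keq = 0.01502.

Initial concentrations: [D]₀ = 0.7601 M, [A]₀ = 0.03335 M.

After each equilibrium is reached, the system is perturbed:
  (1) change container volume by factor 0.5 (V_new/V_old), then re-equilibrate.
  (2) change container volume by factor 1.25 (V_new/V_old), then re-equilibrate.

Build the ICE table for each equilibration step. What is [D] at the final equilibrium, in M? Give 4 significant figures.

Q₀ = 0.001463 vs Keq = 0.01502 ⇒ Q<K, forward
Step 1:
                  D         A
  I          0.7601   0.03335
  C        -0.03549   0.07097
  E          0.7246    0.1043
  solve Keq expr → x = 0.03549; check Q = 0.01502
Then change container volume by factor 0.5 (V_new/V_old).
Step 2:
                  D         A
  I           1.449    0.2086
  C          0.0298   -0.0596
  E           1.479     0.149
  solve Keq expr → x = -0.0298; check Q = 0.01502
Then change container volume by factor 1.25 (V_new/V_old).
Step 3:
                  D         A
  I           1.183    0.1192
  C       -0.006844   0.01369
  E           1.176    0.1329
  solve Keq expr → x = 0.006844; check Q = 0.01502

[D]_eq = 1.176 M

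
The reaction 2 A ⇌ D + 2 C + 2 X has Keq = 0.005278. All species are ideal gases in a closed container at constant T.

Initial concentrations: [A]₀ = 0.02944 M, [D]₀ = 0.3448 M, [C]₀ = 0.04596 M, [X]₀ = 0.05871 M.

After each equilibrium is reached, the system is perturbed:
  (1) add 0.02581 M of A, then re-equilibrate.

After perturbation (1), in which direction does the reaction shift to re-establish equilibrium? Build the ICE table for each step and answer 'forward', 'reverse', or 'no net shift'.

Direction: forward

Q₀ = 0.002897 vs Keq = 0.005278 ⇒ Q<K, forward
Step 1:
                  A         D         C         X
  init      0.02944    0.3448   0.04596   0.05871
  Δ       -0.004023  0.002011  0.004023  0.004023
  eq        0.02542    0.3468   0.04998   0.06273
  solve Keq expr → x = 0.002011; check Q = 0.005278
Then add 0.02581 M of A.
Step 2:
                  A         D         C         X
  init      0.05123    0.3468   0.04998   0.06273
  Δ        -0.01263  0.006315   0.01263   0.01263
  eq         0.0386    0.3531   0.06261   0.07536
  solve Keq expr → x = 0.006315; check Q = 0.005278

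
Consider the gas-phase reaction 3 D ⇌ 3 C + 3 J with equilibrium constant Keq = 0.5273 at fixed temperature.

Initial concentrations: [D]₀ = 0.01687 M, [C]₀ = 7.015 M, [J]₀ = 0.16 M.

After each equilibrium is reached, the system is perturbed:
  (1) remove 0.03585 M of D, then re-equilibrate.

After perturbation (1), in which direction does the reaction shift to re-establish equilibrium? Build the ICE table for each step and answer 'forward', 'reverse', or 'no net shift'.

Direction: reverse

Q₀ = 2.9451e+05 vs Keq = 0.5273 ⇒ Q>K, reverse
Step 1:
                  D         C         J
  init      0.01687     7.015      0.16
  Δ          0.1414   -0.1414   -0.1414
  eq         0.1583     6.874    0.0186
  solve Keq expr → x = -0.04713; check Q = 0.5273
Then remove 0.03585 M of D.
Step 2:
                  D         C         J
  init       0.1224     6.874    0.0186
  Δ        0.003763 -0.003763 -0.003763
  eq         0.1262      6.87   0.01484
  solve Keq expr → x = -0.001254; check Q = 0.5273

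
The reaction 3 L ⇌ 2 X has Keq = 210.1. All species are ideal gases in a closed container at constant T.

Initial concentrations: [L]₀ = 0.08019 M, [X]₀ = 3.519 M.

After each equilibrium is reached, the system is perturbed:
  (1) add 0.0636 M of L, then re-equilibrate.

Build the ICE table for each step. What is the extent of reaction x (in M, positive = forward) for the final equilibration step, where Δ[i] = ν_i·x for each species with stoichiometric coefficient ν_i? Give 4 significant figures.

x = 0.02019 M

Q₀ = 2.4015e+04 vs Keq = 210.1 ⇒ Q>K, reverse
Step 1:
                  L         X
  I         0.08019     3.519
  C          0.2944   -0.1962
  E          0.3746     3.323
  solve Keq expr → x = -0.09812; check Q = 210.1
Then add 0.0636 M of L.
Step 2:
                  L         X
  I          0.4382     3.323
  C        -0.06057   0.04038
  E          0.3776     3.363
  solve Keq expr → x = 0.02019; check Q = 210.1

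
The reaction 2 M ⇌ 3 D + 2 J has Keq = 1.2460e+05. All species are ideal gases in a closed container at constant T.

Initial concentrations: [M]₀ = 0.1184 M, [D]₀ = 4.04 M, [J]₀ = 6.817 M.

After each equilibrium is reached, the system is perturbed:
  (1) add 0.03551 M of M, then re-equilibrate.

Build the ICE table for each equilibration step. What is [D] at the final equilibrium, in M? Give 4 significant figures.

Q₀ = 2.1859e+05 vs Keq = 1.2460e+05 ⇒ Q>K, reverse
Step 1:
                  M         D         J
  init       0.1184      4.04     6.817
  Δ         0.03463  -0.05194  -0.03463
  eq          0.153     3.988     6.782
  solve Keq expr → x = -0.01731; check Q = 1.2460e+05
Then add 0.03551 M of M.
Step 2:
                  M         D         J
  init       0.1885     3.988     6.782
  Δ          -0.032   0.04801     0.032
  eq         0.1565     4.036     6.814
  solve Keq expr → x = 0.016; check Q = 1.2460e+05

[D]_eq = 4.036 M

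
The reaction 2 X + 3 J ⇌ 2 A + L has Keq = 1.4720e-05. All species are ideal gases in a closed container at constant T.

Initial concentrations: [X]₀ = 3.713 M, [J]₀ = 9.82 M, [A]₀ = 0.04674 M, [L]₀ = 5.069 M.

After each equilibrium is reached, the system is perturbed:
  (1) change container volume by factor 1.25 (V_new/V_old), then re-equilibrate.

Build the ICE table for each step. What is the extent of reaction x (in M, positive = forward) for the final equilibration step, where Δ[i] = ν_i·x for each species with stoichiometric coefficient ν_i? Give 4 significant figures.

Q₀ = 8.4823e-07 vs Keq = 1.4720e-05 ⇒ Q<K, forward
Step 1:
                  X         J         A         L
  I           3.713      9.82   0.04674     5.069
  C          -0.134    -0.201     0.134   0.06701
  E           3.579     9.619    0.1808     5.136
  solve Keq expr → x = 0.06701; check Q = 1.4720e-05
Then change container volume by factor 1.25 (V_new/V_old).
Step 2:
                  X         J         A         L
  I           2.863     7.695    0.1446     4.109
  C         0.02674    0.0401  -0.02674  -0.01337
  E            2.89     7.735    0.1179     4.095
  solve Keq expr → x = -0.01337; check Q = 1.4720e-05

x = -0.01337 M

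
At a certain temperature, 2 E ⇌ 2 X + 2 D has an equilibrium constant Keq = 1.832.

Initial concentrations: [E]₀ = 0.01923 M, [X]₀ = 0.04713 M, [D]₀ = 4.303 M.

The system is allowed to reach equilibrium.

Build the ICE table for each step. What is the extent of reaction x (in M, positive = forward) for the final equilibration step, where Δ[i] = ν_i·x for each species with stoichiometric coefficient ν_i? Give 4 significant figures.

Q₀ = 111.2 vs Keq = 1.832 ⇒ Q>K, reverse
Step 1:
                   E          X          D
  Initial    0.01923    0.04713      4.303
  Change     0.03116   -0.03116   -0.03116
  Equil      0.05039    0.01597      4.272
  solve Keq expr → x = -0.01558; check Q = 1.832

x = -0.01558 M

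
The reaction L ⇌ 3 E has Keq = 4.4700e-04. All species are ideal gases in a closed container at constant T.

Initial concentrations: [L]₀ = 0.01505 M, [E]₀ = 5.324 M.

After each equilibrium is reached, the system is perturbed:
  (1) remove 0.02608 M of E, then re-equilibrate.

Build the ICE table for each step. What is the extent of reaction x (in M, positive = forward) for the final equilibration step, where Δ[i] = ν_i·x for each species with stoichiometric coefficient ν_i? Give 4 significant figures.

Q₀ = 1.0027e+04 vs Keq = 4.4700e-04 ⇒ Q>K, reverse
Step 1:
                  L         E
  Initial   0.01505     5.324
  Change      1.744    -5.232
  Equil       1.759    0.0923
  solve Keq expr → x = -1.744; check Q = 4.4700e-04
Then remove 0.02608 M of E.
Step 2:
                  L         E
  Initial     1.759   0.06622
  Change  -0.008643   0.02593
  Equil        1.75   0.09215
  solve Keq expr → x = 0.008643; check Q = 4.4700e-04

x = 0.008643 M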